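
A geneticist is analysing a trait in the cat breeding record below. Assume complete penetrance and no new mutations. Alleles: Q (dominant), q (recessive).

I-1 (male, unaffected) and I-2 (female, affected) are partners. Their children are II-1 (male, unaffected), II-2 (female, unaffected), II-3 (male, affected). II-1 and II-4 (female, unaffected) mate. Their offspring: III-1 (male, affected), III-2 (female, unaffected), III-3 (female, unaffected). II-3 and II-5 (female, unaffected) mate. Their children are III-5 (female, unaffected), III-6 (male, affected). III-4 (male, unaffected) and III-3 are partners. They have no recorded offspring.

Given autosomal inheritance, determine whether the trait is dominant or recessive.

recessive

II-1 and II-4 are both unaffected yet have an affected child III-1. Under dominance, an affected child requires at least one affected parent, so the trait cannot be dominant.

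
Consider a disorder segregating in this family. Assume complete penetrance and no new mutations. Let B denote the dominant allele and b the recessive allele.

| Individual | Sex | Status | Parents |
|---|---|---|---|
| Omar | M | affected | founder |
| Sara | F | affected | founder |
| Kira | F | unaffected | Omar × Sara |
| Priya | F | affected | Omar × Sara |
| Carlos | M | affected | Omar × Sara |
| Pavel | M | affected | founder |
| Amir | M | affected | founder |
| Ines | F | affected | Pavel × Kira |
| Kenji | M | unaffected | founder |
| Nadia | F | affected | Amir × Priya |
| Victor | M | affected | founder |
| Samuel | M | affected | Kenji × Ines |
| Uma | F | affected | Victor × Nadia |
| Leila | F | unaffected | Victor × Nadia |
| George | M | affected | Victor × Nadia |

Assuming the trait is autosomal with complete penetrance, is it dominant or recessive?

Omar and Sara are both affected yet have an unaffected child Kira. Under a recessive model two affected parents are homozygous and every child would be affected, so the trait cannot be recessive.

dominant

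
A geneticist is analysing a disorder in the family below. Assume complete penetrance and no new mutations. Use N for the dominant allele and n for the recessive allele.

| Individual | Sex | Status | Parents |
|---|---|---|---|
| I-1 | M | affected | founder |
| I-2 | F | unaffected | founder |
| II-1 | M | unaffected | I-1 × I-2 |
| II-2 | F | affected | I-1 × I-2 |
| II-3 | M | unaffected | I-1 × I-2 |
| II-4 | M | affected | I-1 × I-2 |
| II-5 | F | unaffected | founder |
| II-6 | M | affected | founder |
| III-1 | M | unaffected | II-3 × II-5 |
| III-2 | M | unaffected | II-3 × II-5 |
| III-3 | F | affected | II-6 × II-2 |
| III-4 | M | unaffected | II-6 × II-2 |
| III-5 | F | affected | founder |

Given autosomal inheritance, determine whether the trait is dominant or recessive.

dominant

II-6 and II-2 are both affected yet have an unaffected child III-4. Under a recessive model two affected parents are homozygous and every child would be affected, so the trait cannot be recessive.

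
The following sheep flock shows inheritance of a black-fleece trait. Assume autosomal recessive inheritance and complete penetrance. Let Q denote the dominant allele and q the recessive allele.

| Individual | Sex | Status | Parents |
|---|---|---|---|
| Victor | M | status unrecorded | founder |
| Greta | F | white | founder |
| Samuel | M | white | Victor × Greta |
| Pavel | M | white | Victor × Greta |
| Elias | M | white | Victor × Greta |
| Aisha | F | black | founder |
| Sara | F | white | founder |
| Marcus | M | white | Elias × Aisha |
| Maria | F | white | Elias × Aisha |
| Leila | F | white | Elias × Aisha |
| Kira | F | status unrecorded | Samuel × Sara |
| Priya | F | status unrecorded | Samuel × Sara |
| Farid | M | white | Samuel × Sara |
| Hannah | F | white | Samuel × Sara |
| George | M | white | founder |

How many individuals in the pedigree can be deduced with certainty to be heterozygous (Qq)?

Obligate heterozygotes: Marcus is white so carries Q and received q from Aisha (qq), so Marcus is Qq; Maria is white so carries Q and received q from Aisha (qq), so Maria is Qq; Leila is white so carries Q and received q from Aisha (qq), so Leila is Qq.
Every other individual is either homozygous by phenotype or has at least one consistent homozygous assignment, so the count is 3.

3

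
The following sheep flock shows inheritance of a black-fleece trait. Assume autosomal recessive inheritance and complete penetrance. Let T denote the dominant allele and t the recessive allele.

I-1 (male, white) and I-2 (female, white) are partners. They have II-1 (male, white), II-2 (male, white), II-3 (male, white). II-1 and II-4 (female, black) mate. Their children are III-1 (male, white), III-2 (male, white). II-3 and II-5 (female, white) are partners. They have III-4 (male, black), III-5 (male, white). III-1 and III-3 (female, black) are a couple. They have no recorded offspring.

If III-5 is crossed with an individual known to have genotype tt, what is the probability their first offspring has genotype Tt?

II-3 is white so carries T and passed t to III-4 (tt), so II-3 is Tt.
II-5 is white so carries T and passed t to III-4 (tt), so II-5 is Tt.
III-5 is a white offspring of II-3 (Tt) × II-5 (Tt), whose cross gives 1/4 TT : 1/2 Tt : 1/4 tt; conditioning on being white, III-5 is TT with probability 1/3, Tt with probability 2/3.
Summing over parental genotype combinations, P(offspring has genotype Tt) = 1/3·1 + 2/3·1/2 = 2/3.

2/3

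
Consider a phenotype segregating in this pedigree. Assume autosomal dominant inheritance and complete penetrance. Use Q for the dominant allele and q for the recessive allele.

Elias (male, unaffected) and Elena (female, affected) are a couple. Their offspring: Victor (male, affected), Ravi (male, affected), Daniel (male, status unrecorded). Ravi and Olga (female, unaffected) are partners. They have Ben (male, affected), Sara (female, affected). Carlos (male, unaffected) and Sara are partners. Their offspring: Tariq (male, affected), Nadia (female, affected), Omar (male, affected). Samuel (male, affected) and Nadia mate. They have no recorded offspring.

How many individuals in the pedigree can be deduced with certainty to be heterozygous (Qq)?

7

Obligate heterozygotes: Victor is affected so carries Q and received q from Elias (qq), so Victor is Qq; Ravi is affected so carries Q and received q from Elias (qq), so Ravi is Qq; Ben is affected so carries Q and received q from Olga (qq), so Ben is Qq; Sara is affected so carries Q and received q from Olga (qq), so Sara is Qq; Tariq is affected so carries Q and received q from Carlos (qq), so Tariq is Qq; Nadia is affected so carries Q and received q from Carlos (qq), so Nadia is Qq; Omar is affected so carries Q and received q from Carlos (qq), so Omar is Qq.
Every other individual is either homozygous by phenotype or has at least one consistent homozygous assignment, so the count is 7.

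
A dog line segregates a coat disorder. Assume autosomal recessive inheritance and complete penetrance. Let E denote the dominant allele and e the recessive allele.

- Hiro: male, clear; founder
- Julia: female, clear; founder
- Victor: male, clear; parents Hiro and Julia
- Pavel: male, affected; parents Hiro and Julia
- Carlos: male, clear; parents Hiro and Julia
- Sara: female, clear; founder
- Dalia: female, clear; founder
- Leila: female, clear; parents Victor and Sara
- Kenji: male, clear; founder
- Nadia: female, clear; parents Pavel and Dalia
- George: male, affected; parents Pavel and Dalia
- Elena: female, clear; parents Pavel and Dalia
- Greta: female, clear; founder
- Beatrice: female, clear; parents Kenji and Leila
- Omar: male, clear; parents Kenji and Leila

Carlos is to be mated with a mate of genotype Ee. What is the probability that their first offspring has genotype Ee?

Hiro is clear so carries E and passed e to Pavel (ee), so Hiro is Ee.
Julia is clear so carries E and passed e to Pavel (ee), so Julia is Ee.
Carlos is a clear offspring of Hiro (Ee) × Julia (Ee), whose cross gives 1/4 EE : 1/2 Ee : 1/4 ee; conditioning on being clear, Carlos is EE with probability 1/3, Ee with probability 2/3.
Summing over parental genotype combinations, P(offspring has genotype Ee) = 1/3·1/2 + 2/3·1/2 = 1/2.

1/2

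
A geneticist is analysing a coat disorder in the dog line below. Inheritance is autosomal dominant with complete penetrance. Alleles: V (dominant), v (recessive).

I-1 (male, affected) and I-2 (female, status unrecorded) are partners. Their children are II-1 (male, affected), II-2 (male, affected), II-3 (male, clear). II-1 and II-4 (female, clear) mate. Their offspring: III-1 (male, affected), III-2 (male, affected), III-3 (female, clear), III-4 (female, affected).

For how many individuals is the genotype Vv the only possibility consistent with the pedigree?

Obligate heterozygotes: I-1 is affected so carries V and passed v to II-3 (vv), so I-1 is Vv; II-1 is affected so carries V and passed v to III-3 (vv), so II-1 is Vv; III-1 is affected so carries V and received v from II-4 (vv), so III-1 is Vv; III-2 is affected so carries V and received v from II-4 (vv), so III-2 is Vv; III-4 is affected so carries V and received v from II-4 (vv), so III-4 is Vv.
Every other individual is either homozygous by phenotype or has at least one consistent homozygous assignment, so the count is 5.

5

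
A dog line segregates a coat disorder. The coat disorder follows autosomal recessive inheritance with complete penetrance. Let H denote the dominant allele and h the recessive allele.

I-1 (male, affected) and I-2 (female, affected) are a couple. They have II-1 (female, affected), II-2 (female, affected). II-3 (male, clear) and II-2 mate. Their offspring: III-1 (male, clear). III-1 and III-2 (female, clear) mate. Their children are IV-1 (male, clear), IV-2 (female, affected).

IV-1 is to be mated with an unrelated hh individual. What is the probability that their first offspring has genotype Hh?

III-1 is clear so carries H and received h from II-2 (hh), so III-1 is Hh.
III-2 is clear so carries H and passed h to IV-2 (hh), so III-2 is Hh.
IV-1 is a clear offspring of III-1 (Hh) × III-2 (Hh), whose cross gives 1/4 HH : 1/2 Hh : 1/4 hh; conditioning on being clear, IV-1 is HH with probability 1/3, Hh with probability 2/3.
Summing over parental genotype combinations, P(offspring has genotype Hh) = 1/3·1 + 2/3·1/2 = 2/3.

2/3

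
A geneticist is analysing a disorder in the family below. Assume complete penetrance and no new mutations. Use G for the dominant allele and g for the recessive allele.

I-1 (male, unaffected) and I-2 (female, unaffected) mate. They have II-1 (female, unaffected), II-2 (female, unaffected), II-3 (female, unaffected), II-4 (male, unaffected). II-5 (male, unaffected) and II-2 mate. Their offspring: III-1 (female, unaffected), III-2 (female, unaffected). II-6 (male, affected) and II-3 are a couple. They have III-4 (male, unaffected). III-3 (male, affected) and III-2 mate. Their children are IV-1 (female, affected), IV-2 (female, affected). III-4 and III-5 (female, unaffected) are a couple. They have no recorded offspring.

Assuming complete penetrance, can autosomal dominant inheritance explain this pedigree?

Yes

A consistent assignment under autosomal dominant exists: I-1 gg, I-2 gg, II-1 gg, II-2 gg, II-3 gg, II-4 gg, II-5 gg, II-6 Gg, III-1 gg, III-2 gg, III-3 GG, III-4 gg, III-5 gg, IV-1 Gg, IV-2 Gg.
In this assignment every recorded phenotype matches its genotype and every non-founder's genotype is obtainable from its parents' genotypes, so the pedigree is consistent.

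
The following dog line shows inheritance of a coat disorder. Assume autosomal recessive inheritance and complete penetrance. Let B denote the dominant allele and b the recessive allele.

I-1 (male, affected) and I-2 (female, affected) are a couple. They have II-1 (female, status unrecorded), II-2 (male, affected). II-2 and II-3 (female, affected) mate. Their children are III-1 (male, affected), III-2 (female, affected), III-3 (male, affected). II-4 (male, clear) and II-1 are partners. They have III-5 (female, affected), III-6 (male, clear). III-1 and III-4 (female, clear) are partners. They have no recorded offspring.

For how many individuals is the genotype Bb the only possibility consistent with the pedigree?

2

Obligate heterozygotes: II-4 is clear so carries B and passed b to III-5 (bb), so II-4 is Bb; III-6 is clear so carries B and received b from II-1 (bb), so III-6 is Bb.
Every other individual is either homozygous by phenotype or has at least one consistent homozygous assignment, so the count is 2.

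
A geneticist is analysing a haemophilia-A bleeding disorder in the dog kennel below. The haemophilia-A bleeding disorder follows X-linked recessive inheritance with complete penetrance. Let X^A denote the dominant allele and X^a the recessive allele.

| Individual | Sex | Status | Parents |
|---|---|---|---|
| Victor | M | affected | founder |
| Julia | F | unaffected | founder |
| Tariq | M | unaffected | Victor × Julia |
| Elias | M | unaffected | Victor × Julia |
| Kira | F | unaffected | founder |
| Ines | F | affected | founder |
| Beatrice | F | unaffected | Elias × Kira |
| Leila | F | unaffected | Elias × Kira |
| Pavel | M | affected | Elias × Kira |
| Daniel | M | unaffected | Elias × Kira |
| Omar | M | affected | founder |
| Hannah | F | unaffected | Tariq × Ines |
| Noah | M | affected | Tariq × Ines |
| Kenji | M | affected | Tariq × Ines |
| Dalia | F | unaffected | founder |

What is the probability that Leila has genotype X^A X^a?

1/2

Elias is unaffected, so Elias is X^A Y.
Kira is unaffected so carries A and passed a to Pavel (X^a Y), so Kira is X^A X^a.
Their cross gives offspring ratios 1/2 X^A X^A : 1/2 X^A X^a. Conditioning on Leila being unaffected, P(X^A X^a) = 1/2 / 1 = 1/2.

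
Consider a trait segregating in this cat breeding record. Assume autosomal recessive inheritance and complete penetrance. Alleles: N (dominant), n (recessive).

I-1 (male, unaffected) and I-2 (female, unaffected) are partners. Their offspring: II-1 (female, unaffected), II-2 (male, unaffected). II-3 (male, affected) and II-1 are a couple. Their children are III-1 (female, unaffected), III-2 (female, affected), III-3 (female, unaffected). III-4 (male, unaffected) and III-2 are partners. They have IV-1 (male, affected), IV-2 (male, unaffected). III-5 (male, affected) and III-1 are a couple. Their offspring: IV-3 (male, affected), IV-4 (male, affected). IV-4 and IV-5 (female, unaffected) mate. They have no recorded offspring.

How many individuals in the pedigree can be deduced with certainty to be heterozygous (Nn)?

Obligate heterozygotes: II-1 is unaffected so carries N and passed n to III-2 (nn), so II-1 is Nn; III-1 is unaffected so carries N and received n from II-3 (nn), so III-1 is Nn; III-3 is unaffected so carries N and received n from II-3 (nn), so III-3 is Nn; III-4 is unaffected so carries N and passed n to IV-1 (nn), so III-4 is Nn; IV-2 is unaffected so carries N and received n from III-2 (nn), so IV-2 is Nn.
Every other individual is either homozygous by phenotype or has at least one consistent homozygous assignment, so the count is 5.

5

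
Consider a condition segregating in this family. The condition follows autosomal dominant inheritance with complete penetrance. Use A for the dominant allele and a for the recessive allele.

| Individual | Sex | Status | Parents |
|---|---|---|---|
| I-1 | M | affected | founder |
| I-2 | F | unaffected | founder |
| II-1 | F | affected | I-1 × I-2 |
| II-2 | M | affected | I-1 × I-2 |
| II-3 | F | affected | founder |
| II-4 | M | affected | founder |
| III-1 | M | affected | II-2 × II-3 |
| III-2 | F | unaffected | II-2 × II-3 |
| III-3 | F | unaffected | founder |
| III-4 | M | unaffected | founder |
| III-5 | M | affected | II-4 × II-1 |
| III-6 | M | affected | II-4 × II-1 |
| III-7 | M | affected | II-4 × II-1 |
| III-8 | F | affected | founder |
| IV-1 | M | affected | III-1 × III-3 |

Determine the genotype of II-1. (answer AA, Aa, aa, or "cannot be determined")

From phenotype alone, II-1 is AA or Aa.
II-1 is affected so carries A and received a from I-2 (aa), so II-1 is Aa.

Aa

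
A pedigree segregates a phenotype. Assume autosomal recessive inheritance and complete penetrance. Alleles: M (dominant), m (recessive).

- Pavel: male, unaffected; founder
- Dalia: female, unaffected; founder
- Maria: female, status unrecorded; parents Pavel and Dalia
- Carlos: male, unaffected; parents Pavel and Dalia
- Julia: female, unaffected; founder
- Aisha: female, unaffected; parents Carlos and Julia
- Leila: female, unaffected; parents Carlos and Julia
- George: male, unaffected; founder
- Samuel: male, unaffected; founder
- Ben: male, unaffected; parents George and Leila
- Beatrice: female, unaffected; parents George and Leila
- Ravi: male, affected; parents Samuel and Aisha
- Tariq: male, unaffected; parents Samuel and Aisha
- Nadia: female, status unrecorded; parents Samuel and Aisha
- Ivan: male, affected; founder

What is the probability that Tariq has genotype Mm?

Samuel is unaffected so carries M and passed m to Ravi (mm), so Samuel is Mm.
Aisha is unaffected so carries M and passed m to Ravi (mm), so Aisha is Mm.
Their cross gives offspring ratios 1/4 MM : 1/2 Mm : 1/4 mm. Conditioning on Tariq being unaffected, P(Mm) = 1/2 / 3/4 = 2/3.

2/3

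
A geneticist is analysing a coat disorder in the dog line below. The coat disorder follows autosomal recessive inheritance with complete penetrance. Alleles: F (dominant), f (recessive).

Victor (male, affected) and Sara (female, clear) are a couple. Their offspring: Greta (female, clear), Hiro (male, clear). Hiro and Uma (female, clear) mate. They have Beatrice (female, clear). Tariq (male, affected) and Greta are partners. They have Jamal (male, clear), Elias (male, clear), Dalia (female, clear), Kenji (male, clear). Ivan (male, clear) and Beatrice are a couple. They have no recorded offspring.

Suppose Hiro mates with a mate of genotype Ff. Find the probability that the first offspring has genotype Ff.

Hiro is clear so carries F and received f from Victor (ff), so Hiro is Ff.
The cross gives 1/4 FF : 1/2 Ff : 1/4 ff, so P(offspring has genotype Ff) = 1/2.

1/2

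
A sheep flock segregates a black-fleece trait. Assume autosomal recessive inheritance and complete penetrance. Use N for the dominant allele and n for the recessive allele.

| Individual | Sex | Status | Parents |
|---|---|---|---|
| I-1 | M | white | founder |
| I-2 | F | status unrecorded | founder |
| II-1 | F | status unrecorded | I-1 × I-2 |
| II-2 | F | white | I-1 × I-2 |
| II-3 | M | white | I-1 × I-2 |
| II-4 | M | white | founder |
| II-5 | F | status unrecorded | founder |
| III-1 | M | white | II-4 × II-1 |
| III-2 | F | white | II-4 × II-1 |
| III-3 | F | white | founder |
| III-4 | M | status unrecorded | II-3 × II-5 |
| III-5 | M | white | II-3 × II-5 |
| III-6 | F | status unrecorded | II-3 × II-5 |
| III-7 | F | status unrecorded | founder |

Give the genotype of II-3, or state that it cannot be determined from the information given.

cannot be determined

II-3's phenotype allows NN or Nn, and no parent or child forces a single allele at both positions; consistent genotype assignments exist with II-3 as NN or Nn.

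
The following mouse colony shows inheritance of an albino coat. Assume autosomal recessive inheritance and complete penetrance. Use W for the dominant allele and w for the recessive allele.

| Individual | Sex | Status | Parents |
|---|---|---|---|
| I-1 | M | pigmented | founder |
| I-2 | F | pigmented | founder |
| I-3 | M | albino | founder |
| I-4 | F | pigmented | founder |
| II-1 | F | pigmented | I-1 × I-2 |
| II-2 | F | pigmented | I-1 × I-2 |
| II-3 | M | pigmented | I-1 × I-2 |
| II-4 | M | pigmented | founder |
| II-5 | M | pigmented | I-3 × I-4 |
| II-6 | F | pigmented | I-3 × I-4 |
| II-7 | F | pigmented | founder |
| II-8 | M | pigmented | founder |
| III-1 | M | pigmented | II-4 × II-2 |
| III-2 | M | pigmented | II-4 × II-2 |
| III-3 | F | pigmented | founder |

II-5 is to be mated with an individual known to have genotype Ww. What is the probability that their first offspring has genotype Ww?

1/2

II-5 is pigmented so carries W and received w from I-3 (ww), so II-5 is Ww.
The cross gives 1/4 WW : 1/2 Ww : 1/4 ww, so P(offspring has genotype Ww) = 1/2.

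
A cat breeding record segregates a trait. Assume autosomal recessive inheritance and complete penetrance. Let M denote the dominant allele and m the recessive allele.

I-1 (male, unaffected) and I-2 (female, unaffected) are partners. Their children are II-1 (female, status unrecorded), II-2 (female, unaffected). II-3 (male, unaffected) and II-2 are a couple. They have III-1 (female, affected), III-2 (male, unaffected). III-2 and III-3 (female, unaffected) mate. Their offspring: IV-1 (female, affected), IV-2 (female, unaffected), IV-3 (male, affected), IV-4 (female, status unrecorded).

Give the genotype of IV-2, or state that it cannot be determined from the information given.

cannot be determined

IV-2's phenotype allows MM or Mm, and no parent or child forces a single allele at both positions; consistent genotype assignments exist with IV-2 as MM or Mm.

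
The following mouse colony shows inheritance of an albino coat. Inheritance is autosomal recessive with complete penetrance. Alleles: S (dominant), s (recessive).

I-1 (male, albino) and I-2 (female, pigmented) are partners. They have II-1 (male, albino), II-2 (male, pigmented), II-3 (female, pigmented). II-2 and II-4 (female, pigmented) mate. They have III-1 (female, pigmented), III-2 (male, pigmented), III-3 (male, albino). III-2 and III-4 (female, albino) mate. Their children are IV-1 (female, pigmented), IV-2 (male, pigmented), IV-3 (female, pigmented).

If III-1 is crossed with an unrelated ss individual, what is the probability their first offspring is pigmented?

II-2 is pigmented so carries S and received s from I-1 (ss), so II-2 is Ss.
II-4 is pigmented so carries S and passed s to III-3 (ss), so II-4 is Ss.
III-1 is a pigmented offspring of II-2 (Ss) × II-4 (Ss), whose cross gives 1/4 SS : 1/2 Ss : 1/4 ss; conditioning on being pigmented, III-1 is SS with probability 1/3, Ss with probability 2/3.
Summing over parental genotype combinations, P(offspring is pigmented) = 1/3·1 + 2/3·1/2 = 2/3.

2/3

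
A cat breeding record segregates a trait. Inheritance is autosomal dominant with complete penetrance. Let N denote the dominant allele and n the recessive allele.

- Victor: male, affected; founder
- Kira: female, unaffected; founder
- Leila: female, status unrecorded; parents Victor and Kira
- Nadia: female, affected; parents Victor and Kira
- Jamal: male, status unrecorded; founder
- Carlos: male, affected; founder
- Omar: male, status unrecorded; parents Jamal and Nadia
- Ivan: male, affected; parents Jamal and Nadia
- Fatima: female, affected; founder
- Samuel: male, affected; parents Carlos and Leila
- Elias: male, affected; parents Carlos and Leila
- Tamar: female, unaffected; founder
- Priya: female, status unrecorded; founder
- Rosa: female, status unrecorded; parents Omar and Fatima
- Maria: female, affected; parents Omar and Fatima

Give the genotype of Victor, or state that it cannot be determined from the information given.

cannot be determined

Victor's phenotype allows NN or Nn, and no parent or child forces a single allele at both positions; consistent genotype assignments exist with Victor as NN or Nn.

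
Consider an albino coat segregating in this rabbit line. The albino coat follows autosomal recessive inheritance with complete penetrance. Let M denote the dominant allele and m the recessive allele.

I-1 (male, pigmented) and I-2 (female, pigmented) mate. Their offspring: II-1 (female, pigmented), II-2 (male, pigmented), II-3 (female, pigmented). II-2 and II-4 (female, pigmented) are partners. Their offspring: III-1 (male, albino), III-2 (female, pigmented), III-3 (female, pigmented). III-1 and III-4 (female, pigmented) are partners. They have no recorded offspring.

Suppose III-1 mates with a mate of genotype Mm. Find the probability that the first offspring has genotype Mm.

III-1 is albino, so III-1 is mm.
The cross gives 1/2 Mm : 1/2 mm, so P(offspring has genotype Mm) = 1/2.

1/2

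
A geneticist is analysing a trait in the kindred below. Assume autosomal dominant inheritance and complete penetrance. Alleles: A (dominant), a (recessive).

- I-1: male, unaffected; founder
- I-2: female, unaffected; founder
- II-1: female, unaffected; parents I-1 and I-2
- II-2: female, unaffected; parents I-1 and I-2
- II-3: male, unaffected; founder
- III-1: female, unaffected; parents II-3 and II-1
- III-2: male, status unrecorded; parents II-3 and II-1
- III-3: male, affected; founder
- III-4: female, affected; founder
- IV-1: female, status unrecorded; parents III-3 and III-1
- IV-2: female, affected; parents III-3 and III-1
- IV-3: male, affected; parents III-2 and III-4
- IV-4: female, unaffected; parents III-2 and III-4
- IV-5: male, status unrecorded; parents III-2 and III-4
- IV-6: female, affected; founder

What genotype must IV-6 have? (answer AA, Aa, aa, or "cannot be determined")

cannot be determined

IV-6's phenotype allows AA or Aa, and no parent or child forces a single allele at both positions; consistent genotype assignments exist with IV-6 as AA or Aa.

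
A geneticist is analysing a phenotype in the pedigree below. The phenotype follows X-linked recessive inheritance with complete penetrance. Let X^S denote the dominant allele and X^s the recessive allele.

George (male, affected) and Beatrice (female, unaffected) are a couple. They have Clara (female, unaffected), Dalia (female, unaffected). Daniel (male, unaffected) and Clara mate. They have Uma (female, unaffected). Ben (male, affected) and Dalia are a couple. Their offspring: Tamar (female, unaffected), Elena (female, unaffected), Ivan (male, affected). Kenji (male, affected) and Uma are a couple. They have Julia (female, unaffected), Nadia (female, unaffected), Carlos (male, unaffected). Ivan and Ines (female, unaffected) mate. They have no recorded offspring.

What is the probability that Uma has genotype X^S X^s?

1/9

Daniel is unaffected, so Daniel is X^S Y.
Clara is unaffected so carries S and received s from George (X^s Y), so Clara is X^S X^s.
Their cross gives offspring ratios 1/2 X^S X^S : 1/2 X^S X^s. Conditioning on Uma being unaffected, P(X^S X^s) = 1/2 / 1 = 1/2 before taking Uma's own offspring into account.
Kenji is affected, so Kenji is X^s Y.
Now use Uma's offspring. Probability of each recorded status — unaffected daughter Julia: 1/2 if Uma is X^S X^s, 1 if X^S X^S; unaffected daughter Nadia: 1/2 if Uma is X^S X^s, 1 if X^S X^S; unaffected son Carlos: 1/2 if Uma is X^S X^s, 1 if X^S X^S.
Bayes: P(X^S X^s) = 1/2·1/8 / (1/2·1/8 + 1/2·1) = 1/9.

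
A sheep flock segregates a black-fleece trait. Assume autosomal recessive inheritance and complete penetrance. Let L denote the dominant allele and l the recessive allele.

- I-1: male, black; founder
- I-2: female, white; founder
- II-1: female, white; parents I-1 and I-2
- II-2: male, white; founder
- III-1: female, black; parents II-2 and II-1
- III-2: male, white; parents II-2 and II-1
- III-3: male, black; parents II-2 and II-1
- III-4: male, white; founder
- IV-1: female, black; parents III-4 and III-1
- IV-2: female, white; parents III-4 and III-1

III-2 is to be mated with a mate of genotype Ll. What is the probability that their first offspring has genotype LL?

1/3

II-2 is white so carries L and passed l to III-1 (ll), so II-2 is Ll.
II-1 is white so carries L and received l from I-1 (ll), so II-1 is Ll.
III-2 is a white offspring of II-2 (Ll) × II-1 (Ll), whose cross gives 1/4 LL : 1/2 Ll : 1/4 ll; conditioning on being white, III-2 is LL with probability 1/3, Ll with probability 2/3.
Summing over parental genotype combinations, P(offspring has genotype LL) = 1/3·1/2 + 2/3·1/4 = 1/3.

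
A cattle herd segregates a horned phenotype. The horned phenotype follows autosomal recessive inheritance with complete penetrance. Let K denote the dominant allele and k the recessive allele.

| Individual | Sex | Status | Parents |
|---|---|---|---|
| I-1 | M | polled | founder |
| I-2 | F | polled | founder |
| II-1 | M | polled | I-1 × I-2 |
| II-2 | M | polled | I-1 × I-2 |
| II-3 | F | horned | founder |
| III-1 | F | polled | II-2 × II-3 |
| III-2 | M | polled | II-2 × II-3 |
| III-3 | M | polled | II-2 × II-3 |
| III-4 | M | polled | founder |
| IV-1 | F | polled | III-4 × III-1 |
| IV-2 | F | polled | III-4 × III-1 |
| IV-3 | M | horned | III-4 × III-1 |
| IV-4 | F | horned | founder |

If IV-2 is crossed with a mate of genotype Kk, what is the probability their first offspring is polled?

5/6

III-4 is polled so carries K and passed k to IV-3 (kk), so III-4 is Kk.
III-1 is polled so carries K and received k from II-3 (kk), so III-1 is Kk.
IV-2 is a polled offspring of III-4 (Kk) × III-1 (Kk), whose cross gives 1/4 KK : 1/2 Kk : 1/4 kk; conditioning on being polled, IV-2 is KK with probability 1/3, Kk with probability 2/3.
Summing over parental genotype combinations, P(offspring is polled) = 1/3·1 + 2/3·3/4 = 5/6.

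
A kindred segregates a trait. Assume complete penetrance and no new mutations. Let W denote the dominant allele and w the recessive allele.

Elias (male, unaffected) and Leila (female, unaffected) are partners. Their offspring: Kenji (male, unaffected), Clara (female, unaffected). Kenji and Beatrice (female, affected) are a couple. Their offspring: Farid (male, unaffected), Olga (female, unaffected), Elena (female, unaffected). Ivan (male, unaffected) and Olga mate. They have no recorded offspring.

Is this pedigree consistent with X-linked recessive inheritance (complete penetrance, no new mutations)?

Under X-linked recessive, Farid (unaffected, male) cannot arise from Kenji (unaffected) × Beatrice (affected).

No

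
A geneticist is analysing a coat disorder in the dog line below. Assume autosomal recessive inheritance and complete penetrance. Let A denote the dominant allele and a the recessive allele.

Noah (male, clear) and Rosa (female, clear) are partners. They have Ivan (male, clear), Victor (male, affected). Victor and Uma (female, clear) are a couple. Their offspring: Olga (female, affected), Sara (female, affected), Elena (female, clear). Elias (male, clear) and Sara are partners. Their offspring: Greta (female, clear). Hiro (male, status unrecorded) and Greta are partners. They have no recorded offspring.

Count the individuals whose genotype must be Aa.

5

Obligate heterozygotes: Noah is clear so carries A and passed a to Victor (aa), so Noah is Aa; Rosa is clear so carries A and passed a to Victor (aa), so Rosa is Aa; Uma is clear so carries A and passed a to Olga (aa), so Uma is Aa; Elena is clear so carries A and received a from Victor (aa), so Elena is Aa; Greta is clear so carries A and received a from Sara (aa), so Greta is Aa.
Every other individual is either homozygous by phenotype or has at least one consistent homozygous assignment, so the count is 5.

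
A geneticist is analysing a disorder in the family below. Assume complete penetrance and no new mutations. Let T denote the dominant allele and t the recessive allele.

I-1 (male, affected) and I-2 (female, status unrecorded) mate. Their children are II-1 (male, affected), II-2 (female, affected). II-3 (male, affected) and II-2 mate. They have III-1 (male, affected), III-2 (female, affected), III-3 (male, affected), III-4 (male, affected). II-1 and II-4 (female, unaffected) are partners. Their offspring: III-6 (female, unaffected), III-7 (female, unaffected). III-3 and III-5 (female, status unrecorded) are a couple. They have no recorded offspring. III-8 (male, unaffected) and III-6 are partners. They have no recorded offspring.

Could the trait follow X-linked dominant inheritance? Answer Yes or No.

No

Under X-linked dominant, III-6 (unaffected, female) cannot arise from II-1 (affected) × II-4 (unaffected).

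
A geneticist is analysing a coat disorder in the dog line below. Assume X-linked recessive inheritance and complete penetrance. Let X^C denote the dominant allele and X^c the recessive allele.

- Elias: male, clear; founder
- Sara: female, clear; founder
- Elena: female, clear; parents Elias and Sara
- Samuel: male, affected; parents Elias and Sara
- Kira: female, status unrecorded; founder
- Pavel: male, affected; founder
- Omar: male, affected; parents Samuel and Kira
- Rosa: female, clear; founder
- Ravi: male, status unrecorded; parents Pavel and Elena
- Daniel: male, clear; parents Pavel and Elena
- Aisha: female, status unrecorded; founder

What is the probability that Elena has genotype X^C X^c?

Elias is clear, so Elias is X^C Y.
Sara is clear so carries C and passed c to Samuel (X^c Y), so Sara is X^C X^c.
Their cross gives offspring ratios 1/2 X^C X^C : 1/2 X^C X^c. Conditioning on Elena being clear, P(X^C X^c) = 1/2 / 1 = 1/2 before taking Elena's own offspring into account.
Pavel is affected, so Pavel is X^c Y.
Now use Elena's offspring. Probability of each recorded status — clear son Daniel: 1/2 if Elena is X^C X^c, 1 if X^C X^C. (Ravi: equally likely either way, so uninformative.)
Bayes: P(X^C X^c) = 1/2·1/2 / (1/2·1/2 + 1/2·1) = 1/3.

1/3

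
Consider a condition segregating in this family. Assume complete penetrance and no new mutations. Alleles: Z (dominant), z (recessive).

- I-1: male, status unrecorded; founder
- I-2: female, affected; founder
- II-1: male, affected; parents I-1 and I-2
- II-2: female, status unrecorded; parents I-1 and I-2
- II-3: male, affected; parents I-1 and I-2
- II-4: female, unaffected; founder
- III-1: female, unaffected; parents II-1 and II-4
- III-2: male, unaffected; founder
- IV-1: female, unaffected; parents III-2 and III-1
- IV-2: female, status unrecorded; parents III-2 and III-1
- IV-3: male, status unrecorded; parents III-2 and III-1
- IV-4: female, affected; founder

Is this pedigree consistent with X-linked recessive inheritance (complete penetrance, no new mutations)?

A consistent assignment under X-linked recessive exists: I-1 X^Z Y, I-2 X^z X^z, II-1 X^z Y, II-2 X^Z X^z, II-3 X^z Y, II-4 X^Z X^Z, III-1 X^Z X^z, III-2 X^Z Y, IV-1 X^Z X^Z, IV-2 X^Z X^Z, IV-3 X^Z Y, IV-4 X^z X^z.
In this assignment every recorded phenotype matches its genotype and every non-founder's genotype is obtainable from its parents' genotypes, so the pedigree is consistent.

Yes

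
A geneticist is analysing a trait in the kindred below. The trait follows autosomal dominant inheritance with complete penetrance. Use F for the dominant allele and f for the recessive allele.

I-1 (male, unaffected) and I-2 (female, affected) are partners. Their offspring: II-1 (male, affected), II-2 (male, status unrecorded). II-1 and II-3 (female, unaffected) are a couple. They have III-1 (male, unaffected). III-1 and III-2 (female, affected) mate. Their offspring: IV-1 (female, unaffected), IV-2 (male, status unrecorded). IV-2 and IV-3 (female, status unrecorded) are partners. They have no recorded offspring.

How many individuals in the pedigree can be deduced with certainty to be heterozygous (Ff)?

2

Obligate heterozygotes: II-1 is affected so carries F and received f from I-1 (ff), so II-1 is Ff; III-2 is affected so carries F and passed f to IV-1 (ff), so III-2 is Ff.
Every other individual is either homozygous by phenotype or has at least one consistent homozygous assignment, so the count is 2.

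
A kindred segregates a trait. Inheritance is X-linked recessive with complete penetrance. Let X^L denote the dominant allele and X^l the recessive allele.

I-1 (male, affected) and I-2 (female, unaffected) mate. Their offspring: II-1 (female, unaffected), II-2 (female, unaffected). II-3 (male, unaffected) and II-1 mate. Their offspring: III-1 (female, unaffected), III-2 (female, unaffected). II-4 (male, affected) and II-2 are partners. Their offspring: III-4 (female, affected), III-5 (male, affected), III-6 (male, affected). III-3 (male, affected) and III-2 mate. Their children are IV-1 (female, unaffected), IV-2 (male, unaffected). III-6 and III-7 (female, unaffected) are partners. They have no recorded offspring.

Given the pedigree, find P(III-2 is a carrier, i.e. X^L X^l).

1/5

II-3 is unaffected, so II-3 is X^L Y.
II-1 is unaffected so carries L and received l from I-1 (X^l Y), so II-1 is X^L X^l.
Their cross gives offspring ratios 1/2 X^L X^L : 1/2 X^L X^l. Conditioning on III-2 being unaffected, P(X^L X^l) = 1/2 / 1 = 1/2 before taking III-2's own offspring into account.
III-3 is affected, so III-3 is X^l Y.
Now use III-2's offspring. Probability of each recorded status — unaffected daughter IV-1: 1/2 if III-2 is X^L X^l, 1 if X^L X^L; unaffected son IV-2: 1/2 if III-2 is X^L X^l, 1 if X^L X^L.
Bayes: P(X^L X^l) = 1/2·1/4 / (1/2·1/4 + 1/2·1) = 1/5.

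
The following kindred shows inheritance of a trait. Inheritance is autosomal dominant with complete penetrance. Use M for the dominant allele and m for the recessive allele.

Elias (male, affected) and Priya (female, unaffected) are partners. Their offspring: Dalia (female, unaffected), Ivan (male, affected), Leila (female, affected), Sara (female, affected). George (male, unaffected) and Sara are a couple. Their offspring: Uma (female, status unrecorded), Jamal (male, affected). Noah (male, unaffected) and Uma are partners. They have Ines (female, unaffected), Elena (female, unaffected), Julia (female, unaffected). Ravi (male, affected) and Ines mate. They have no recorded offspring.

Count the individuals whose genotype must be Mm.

5

Obligate heterozygotes: Elias is affected so carries M and passed m to Dalia (mm), so Elias is Mm; Ivan is affected so carries M and received m from Priya (mm), so Ivan is Mm; Leila is affected so carries M and received m from Priya (mm), so Leila is Mm; Sara is affected so carries M and received m from Priya (mm), so Sara is Mm; Jamal is affected so carries M and received m from George (mm), so Jamal is Mm.
Every other individual is either homozygous by phenotype or has at least one consistent homozygous assignment, so the count is 5.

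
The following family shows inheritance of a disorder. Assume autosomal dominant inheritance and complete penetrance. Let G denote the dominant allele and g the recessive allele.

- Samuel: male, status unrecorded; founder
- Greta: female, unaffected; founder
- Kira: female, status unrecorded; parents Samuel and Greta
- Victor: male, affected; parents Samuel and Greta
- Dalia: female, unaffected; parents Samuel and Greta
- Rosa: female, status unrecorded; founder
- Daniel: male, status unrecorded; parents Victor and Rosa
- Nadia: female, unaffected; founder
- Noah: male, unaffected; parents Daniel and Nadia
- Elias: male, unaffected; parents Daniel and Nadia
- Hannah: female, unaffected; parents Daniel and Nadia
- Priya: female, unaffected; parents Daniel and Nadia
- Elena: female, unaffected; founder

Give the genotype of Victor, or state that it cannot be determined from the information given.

From phenotype alone, Victor is GG or Gg.
Victor is affected so carries G and received g from Greta (gg), so Victor is Gg.

Gg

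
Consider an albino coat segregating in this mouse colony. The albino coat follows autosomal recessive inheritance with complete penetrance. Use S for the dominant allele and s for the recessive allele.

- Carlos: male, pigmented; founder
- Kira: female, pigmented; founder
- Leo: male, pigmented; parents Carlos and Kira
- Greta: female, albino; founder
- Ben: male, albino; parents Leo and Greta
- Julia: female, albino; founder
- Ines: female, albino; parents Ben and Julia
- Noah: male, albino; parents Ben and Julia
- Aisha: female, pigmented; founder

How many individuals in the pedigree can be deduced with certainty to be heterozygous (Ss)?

1

Obligate heterozygotes: Leo is pigmented so carries S and passed s to Ben (ss), so Leo is Ss.
Every other individual is either homozygous by phenotype or has at least one consistent homozygous assignment, so the count is 1.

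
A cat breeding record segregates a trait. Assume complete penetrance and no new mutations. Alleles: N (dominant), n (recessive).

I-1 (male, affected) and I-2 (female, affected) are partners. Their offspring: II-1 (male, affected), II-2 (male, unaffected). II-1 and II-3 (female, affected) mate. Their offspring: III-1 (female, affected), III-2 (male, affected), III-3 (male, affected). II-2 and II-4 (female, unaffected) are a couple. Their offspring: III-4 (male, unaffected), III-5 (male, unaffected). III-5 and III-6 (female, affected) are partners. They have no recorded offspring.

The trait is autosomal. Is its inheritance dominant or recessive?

I-1 and I-2 are both affected yet have an unaffected child II-2. Under a recessive model two affected parents are homozygous and every child would be affected, so the trait cannot be recessive.

dominant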